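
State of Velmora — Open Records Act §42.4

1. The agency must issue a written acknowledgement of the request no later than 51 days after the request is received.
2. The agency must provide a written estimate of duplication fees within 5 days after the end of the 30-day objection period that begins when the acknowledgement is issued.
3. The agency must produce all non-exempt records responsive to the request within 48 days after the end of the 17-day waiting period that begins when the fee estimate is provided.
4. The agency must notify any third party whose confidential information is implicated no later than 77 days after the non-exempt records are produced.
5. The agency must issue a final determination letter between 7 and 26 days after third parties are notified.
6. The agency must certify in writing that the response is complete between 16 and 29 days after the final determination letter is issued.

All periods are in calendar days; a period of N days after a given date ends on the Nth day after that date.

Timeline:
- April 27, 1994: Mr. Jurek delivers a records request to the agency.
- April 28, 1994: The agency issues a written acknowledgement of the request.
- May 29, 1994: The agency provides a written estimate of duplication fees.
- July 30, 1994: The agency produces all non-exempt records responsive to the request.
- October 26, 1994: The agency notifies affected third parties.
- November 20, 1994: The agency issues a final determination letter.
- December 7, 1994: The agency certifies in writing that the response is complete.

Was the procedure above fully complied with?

No

Step 1: 51 days after April 27, 1994 (when the request is received) is June 17, 1994; completed April 28, 1994, before the deadline.
Step 2: 5 days after May 28, 1994 (end of the 30-day objection period, which began when the acknowledgement is issued on April 28, 1994) is June 2, 1994; completed May 29, 1994, before the deadline.
Step 3: 48 days after June 15, 1994 (end of the 17-day waiting period, which began when the fee estimate is provided on May 29, 1994) is August 2, 1994; done July 30, 1994 — timely.
Step 4: 77 days after July 30, 1994 (when the non-exempt records are produced) is October 15, 1994; done October 26, 1994 — 11 days late.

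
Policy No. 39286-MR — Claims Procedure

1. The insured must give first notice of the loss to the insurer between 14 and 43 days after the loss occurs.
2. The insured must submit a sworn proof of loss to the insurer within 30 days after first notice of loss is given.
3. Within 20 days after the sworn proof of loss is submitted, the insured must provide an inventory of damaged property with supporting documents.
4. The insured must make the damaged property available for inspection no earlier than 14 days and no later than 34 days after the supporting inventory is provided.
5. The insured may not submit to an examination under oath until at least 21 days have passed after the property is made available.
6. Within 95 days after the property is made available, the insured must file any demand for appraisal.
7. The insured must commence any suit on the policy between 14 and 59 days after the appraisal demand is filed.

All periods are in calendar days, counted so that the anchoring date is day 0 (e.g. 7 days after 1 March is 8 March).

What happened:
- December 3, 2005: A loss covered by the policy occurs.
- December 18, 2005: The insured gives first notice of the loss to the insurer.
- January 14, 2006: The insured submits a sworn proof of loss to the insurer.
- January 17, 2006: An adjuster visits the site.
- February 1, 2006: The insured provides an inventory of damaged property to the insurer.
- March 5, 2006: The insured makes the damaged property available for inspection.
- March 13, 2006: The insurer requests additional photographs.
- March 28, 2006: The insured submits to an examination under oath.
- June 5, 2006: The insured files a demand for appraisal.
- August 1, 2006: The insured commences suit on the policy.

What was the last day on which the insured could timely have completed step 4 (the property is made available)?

Step 4 runs from February 1, 2006, when the supporting inventory is provided. The window is 14–34 days after February 1, 2006; it closes on March 7, 2006.

March 7, 2006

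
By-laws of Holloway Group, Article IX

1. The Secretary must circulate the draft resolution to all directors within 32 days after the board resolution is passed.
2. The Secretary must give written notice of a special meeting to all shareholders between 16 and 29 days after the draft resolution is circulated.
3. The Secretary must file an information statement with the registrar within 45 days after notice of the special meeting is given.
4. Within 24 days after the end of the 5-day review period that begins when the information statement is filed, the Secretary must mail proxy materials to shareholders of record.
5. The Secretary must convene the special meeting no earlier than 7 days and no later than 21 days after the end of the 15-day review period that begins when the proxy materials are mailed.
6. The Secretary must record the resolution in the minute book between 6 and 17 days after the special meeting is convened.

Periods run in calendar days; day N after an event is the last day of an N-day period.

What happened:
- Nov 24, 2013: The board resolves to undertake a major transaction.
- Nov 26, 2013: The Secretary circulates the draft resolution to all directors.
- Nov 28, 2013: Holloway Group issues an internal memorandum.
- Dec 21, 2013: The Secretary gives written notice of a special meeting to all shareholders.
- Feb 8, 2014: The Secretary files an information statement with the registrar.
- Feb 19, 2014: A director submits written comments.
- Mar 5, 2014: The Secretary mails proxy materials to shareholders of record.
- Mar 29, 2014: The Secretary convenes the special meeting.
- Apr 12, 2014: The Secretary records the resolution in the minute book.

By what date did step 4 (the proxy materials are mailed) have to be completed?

The information statement is filed on Feb 8, 2014; the 5-day review period therefore ends Feb 13, 2014, and step 4 runs from that date. 24 days after Feb 13, 2014 is Mar 9, 2014.

Mar 9, 2014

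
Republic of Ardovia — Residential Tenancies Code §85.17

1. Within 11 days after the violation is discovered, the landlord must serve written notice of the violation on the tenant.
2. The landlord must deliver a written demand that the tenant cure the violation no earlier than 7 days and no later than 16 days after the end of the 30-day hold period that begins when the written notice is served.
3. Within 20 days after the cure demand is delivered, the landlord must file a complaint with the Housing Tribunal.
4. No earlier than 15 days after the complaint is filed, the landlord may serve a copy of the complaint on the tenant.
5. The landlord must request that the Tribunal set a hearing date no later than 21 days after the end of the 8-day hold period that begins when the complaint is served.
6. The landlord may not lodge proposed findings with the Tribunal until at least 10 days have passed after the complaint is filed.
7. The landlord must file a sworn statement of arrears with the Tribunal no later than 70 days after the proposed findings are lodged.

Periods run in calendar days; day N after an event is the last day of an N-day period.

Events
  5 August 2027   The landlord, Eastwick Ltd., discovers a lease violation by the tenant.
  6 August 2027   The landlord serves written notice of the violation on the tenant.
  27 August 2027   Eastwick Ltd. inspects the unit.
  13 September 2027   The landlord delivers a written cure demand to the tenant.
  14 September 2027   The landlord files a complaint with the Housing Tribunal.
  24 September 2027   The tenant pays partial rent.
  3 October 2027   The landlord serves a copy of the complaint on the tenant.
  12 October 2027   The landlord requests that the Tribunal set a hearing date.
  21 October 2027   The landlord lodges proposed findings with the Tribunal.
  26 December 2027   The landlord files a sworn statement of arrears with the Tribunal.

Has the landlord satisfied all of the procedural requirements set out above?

(1) due by 5 August 2027 + 11 days = 16 August 2027; done 6 August 2027 — timely.
(2) the permitted window runs from 5 September 2027 + 7 = 12 September 2027 to 5 September 2027 + 16 = 21 September 2027; done 13 September 2027 — within the window.
(3) due by 13 September 2027 + 20 days = 3 October 2027; completed 14 September 2027, before the deadline.
(4) permitted from 14 September 2027 + 15 days = 29 September 2027 onward; 3 October 2027 is on or after that date.
(5) due by 11 October 2027 + 21 days = 1 November 2027; 12 October 2027 is within that limit.
(6) permitted from 14 September 2027 + 10 days = 24 September 2027 onward; done 21 October 2027 — permitted.
(7) due by 21 October 2027 + 70 days = 30 December 2027; 26 December 2027 is within that limit.

Yes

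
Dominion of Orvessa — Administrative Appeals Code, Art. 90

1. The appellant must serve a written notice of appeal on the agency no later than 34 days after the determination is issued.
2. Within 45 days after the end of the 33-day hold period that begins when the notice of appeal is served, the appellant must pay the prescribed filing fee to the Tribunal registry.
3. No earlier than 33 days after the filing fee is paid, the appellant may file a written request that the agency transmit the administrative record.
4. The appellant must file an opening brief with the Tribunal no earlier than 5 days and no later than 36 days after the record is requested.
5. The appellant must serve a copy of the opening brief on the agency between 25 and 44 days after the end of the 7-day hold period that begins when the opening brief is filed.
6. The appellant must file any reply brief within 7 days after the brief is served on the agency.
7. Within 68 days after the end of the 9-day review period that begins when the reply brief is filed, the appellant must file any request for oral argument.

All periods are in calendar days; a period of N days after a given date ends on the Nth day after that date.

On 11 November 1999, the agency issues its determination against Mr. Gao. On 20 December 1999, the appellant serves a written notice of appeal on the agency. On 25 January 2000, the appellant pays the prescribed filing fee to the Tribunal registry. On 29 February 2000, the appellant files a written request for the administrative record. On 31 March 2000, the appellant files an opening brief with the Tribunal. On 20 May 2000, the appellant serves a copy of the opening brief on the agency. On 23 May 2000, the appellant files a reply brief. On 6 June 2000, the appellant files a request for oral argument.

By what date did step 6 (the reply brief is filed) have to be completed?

27 May 2000

Step 6 runs from 20 May 2000, when the brief is served on the agency. 7 days after 20 May 2000 is 27 May 2000.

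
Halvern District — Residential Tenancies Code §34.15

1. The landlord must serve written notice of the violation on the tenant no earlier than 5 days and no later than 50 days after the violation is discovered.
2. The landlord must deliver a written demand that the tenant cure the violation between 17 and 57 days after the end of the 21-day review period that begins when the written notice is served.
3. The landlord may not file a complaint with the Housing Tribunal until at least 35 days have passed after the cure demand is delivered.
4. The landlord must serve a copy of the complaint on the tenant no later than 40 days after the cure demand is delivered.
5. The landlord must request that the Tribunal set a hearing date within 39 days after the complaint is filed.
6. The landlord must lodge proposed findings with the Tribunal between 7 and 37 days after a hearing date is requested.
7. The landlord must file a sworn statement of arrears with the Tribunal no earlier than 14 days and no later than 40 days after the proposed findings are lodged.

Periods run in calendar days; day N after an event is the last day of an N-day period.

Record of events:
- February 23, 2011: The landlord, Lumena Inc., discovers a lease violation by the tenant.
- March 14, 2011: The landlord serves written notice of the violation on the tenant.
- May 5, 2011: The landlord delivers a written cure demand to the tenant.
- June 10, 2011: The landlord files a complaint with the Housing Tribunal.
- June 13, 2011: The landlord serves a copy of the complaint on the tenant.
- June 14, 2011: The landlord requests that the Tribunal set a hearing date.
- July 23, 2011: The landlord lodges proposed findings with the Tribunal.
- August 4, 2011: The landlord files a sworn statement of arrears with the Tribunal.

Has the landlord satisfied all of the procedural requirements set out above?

No

Step 1 — 5 and 50 days from February 23, 2011 (when the violation is discovered) are February 28, 2011 and April 14, 2011 respectively; done March 14, 2011 — within the window.
Step 2 — 17 and 57 days from April 4, 2011 (end of the 21-day review period, which began when the written notice is served on March 14, 2011) are April 21, 2011 and May 31, 2011 respectively; done May 5, 2011, which is between those dates.
Step 3 — must wait 35 days from May 5, 2011 (when the cure demand is delivered), so not before June 9, 2011; done June 10, 2011, after the minimum wait.
Step 4 — counting 40 days from May 5, 2011 (when the cure demand is delivered) gives a deadline of June 14, 2011; completed June 13, 2011, before the deadline.
Step 5 — counting 39 days from June 10, 2011 (when the complaint is filed) gives a deadline of July 19, 2011; June 14, 2011 is within that limit.
Step 6 — 7 and 37 days from June 14, 2011 (when a hearing date is requested) are June 21, 2011 and July 21, 2011 respectively; done July 23, 2011 — 2 days after the window closed.
The procedure was therefore not followed at step 6.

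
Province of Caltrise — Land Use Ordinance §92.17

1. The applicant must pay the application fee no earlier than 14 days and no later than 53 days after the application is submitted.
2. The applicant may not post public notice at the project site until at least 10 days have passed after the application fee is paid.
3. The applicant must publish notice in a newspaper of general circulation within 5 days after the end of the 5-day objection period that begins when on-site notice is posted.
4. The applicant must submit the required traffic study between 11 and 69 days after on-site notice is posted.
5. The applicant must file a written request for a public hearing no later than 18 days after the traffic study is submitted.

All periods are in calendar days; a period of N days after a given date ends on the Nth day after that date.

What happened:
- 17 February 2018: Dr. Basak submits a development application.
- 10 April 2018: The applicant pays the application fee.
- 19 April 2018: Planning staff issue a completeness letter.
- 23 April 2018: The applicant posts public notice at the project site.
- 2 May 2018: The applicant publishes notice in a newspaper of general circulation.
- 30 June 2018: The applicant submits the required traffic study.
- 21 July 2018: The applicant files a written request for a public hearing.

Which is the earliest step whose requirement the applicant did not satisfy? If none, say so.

Step 5

(1) the permitted window runs from 17 February 2018 + 14 = 3 March 2018 to 17 February 2018 + 53 = 11 April 2018; done 10 April 2018, which is between those dates.
(2) permitted from 10 April 2018 + 10 days = 20 April 2018 onward; done 23 April 2018 — permitted.
(3) due by 28 April 2018 + 5 days = 3 May 2018; 2 May 2018 is within that limit.
(4) the permitted window runs from 23 April 2018 + 11 = 4 May 2018 to 23 April 2018 + 69 = 1 July 2018; done 30 June 2018, which is between those dates.
(5) due by 30 June 2018 + 18 days = 18 July 2018; 21 July 2018 misses that deadline by 3 days.
Later steps need not be reached.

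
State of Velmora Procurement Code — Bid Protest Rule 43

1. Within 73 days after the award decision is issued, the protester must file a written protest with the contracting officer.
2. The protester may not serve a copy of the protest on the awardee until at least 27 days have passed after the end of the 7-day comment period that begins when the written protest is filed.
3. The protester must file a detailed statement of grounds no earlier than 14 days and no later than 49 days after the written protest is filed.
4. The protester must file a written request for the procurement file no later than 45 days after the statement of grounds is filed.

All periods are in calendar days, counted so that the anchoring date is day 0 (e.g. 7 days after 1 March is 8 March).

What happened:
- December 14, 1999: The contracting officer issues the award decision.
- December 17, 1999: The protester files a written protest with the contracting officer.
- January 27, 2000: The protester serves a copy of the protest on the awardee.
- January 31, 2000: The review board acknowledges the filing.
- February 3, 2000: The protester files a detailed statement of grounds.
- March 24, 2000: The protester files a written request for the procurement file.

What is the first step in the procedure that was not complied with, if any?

Step 4

Step 1 — counting 73 days from December 14, 1999 (when the award decision is issued) gives a deadline of February 25, 2000; December 17, 1999 is within that limit.
Step 2 — must wait 27 days from December 24, 1999 (end of the 7-day comment period, which began when the written protest is filed on December 17, 1999), so not before January 20, 2000; January 27, 2000 is on or after that date.
Step 3 — 14 and 49 days from December 17, 1999 (when the written protest is filed) are December 31, 1999 and February 4, 2000 respectively; February 3, 2000 falls inside that range.
Step 4 — counting 45 days from February 3, 2000 (when the statement of grounds is filed) gives a deadline of March 19, 2000; done March 24, 2000 — 5 days late.
The analysis stops there.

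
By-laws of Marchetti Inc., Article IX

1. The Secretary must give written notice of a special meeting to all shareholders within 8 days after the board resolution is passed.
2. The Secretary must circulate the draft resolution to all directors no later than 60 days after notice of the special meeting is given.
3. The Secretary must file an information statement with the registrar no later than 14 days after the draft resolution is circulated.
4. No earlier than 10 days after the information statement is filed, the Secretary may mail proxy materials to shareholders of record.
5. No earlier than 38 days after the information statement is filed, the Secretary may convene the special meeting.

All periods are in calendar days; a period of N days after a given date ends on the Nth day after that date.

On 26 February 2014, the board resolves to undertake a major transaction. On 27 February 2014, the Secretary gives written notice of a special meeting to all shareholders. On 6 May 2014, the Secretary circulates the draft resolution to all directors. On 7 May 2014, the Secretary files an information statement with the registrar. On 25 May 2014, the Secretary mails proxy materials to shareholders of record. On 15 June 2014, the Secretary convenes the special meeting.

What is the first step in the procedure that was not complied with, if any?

Step 2

Step 1: 8 days after 26 February 2014 (when the board resolution is passed) is 6 March 2014; done 27 February 2014 — timely.
Step 2: 60 days after 27 February 2014 (when notice of the special meeting is given) is 28 April 2014; 6 May 2014 misses that deadline by 8 days.
No need to go further; step 2 was not satisfied.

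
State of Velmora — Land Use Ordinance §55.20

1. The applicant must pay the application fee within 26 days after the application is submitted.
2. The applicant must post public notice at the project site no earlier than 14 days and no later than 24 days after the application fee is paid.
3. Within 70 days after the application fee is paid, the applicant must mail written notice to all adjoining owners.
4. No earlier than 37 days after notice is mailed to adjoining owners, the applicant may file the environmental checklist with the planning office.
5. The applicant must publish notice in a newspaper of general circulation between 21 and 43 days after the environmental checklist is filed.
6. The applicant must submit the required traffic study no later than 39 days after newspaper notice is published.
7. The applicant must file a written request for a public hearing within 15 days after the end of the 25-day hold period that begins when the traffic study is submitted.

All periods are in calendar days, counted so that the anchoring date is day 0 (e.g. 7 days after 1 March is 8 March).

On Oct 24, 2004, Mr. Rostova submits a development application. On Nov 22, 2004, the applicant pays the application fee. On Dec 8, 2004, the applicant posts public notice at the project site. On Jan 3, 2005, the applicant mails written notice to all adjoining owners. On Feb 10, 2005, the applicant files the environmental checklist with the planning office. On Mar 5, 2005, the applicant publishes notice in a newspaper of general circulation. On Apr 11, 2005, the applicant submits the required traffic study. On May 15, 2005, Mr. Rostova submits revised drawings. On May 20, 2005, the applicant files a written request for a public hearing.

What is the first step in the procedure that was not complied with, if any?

(1) due by Oct 24, 2004 + 26 days = Nov 19, 2004; done Nov 22, 2004 — 3 days late.
The analysis stops there.

Step 1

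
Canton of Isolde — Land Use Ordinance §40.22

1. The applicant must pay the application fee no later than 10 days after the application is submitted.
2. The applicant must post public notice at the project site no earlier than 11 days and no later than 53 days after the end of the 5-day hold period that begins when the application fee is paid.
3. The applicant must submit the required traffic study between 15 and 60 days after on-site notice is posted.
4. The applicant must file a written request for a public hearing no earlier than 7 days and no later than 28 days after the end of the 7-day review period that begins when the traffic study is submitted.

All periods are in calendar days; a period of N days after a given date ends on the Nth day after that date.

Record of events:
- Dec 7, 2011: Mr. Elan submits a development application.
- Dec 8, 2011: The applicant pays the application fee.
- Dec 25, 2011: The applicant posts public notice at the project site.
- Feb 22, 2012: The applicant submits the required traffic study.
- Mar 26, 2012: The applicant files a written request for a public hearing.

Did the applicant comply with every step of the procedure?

Step 1 — counting 10 days from Dec 7, 2011 (when the application is submitted) gives a deadline of Dec 17, 2011; completed Dec 8, 2011, before the deadline.
Step 2 — 11 and 53 days from Dec 13, 2011 (end of the 5-day hold period, which began when the application fee is paid on Dec 8, 2011) are Dec 24, 2011 and Feb 4, 2012 respectively; Dec 25, 2011 falls inside that range.
Step 3 — 15 and 60 days from Dec 25, 2011 (when on-site notice is posted) are Jan 9, 2012 and Feb 23, 2012 respectively; done Feb 22, 2012, which is between those dates.
Step 4 — 7 and 28 days from Feb 29, 2012 (end of the 7-day review period, which began when the traffic study is submitted on Feb 22, 2012) are Mar 7, 2012 and Mar 28, 2012 respectively; done Mar 26, 2012 — within the window.

Yes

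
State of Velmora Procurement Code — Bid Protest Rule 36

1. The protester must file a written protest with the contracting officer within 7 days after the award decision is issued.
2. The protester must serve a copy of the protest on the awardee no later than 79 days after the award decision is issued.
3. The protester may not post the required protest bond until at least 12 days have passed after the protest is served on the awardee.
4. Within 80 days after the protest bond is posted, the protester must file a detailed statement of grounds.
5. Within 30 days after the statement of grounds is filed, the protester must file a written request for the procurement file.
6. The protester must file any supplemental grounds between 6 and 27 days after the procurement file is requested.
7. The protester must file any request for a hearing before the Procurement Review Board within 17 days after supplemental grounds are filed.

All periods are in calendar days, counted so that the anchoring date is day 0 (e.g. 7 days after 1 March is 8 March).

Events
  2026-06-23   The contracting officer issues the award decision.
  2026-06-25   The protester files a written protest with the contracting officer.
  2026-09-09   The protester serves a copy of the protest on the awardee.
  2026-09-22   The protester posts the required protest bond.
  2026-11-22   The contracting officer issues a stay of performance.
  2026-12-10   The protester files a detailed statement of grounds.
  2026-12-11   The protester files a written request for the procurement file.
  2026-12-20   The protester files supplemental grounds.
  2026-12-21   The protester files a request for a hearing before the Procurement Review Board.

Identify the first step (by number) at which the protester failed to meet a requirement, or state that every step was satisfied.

(1) due by 2026-06-23 + 7 days = 2026-06-30; done 2026-06-25 — timely.
(2) due by 2026-06-23 + 79 days = 2026-09-10; completed 2026-09-09, before the deadline.
(3) permitted from 2026-09-09 + 12 days = 2026-09-21 onward; done 2026-09-22, after the minimum wait.
(4) due by 2026-09-22 + 80 days = 2026-12-11; done 2026-12-10 — timely.
(5) due by 2026-12-10 + 30 days = 2027-01-09; completed 2026-12-11, before the deadline.
(6) the permitted window runs from 2026-12-11 + 6 = 2026-12-17 to 2026-12-11 + 27 = 2027-01-07; done 2026-12-20, which is between those dates.
(7) due by 2026-12-20 + 17 days = 2027-01-06; done 2026-12-21 — timely.

None — every step was satisfied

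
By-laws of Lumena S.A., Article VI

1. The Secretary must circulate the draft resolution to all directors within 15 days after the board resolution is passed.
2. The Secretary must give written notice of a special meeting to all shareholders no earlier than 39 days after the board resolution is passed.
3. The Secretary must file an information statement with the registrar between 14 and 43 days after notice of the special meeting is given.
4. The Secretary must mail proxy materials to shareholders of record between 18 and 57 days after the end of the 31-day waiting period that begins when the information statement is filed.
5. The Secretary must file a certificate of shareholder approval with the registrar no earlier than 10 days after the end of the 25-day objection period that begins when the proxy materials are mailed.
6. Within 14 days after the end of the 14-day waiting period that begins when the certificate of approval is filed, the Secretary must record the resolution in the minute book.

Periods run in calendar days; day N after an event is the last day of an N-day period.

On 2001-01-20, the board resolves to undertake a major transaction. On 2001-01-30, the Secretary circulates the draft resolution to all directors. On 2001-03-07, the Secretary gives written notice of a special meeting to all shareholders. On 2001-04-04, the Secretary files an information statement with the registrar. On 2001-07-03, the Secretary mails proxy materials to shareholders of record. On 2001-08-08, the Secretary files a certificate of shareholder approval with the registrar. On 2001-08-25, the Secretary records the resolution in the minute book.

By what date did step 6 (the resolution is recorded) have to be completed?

2001-09-05

The certificate of approval is filed on 2001-08-08; the 14-day waiting period therefore ends 2001-08-22, and step 6 runs from that date. 14 days after 2001-08-22 is 2001-09-05.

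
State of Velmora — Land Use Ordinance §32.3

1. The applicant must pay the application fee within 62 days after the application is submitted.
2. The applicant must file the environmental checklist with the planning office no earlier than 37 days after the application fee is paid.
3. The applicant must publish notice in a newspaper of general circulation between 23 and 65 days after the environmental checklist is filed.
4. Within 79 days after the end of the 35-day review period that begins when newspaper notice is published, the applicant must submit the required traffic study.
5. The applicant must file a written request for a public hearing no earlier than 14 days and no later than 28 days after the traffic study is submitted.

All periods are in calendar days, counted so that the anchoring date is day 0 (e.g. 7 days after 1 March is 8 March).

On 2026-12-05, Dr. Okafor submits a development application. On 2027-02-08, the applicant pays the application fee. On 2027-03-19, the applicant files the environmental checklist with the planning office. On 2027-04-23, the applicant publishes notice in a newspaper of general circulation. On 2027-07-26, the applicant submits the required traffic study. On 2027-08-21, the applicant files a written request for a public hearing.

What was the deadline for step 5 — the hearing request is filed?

2027-08-23

Step 5 runs from 2027-07-26, when the traffic study is submitted. The window is 14–28 days after 2027-07-26; it closes on 2027-08-23.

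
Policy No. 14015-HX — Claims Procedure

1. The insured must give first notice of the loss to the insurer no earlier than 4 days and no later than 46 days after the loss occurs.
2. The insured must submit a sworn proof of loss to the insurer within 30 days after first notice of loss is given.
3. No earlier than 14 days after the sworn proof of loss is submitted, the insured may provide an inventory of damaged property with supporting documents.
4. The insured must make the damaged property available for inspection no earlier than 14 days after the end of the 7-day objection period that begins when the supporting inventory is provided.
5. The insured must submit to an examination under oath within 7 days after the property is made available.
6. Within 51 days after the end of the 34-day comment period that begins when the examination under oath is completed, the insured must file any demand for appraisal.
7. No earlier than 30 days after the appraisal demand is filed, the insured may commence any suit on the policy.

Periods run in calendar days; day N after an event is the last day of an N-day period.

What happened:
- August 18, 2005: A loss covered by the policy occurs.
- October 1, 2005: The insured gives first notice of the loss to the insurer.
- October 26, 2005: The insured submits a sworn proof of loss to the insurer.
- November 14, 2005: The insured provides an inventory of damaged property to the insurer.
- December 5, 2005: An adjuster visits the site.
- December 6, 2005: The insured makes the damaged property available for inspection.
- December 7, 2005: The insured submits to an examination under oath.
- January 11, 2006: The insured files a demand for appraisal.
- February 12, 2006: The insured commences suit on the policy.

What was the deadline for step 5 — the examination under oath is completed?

Step 5 runs from December 6, 2005, when the property is made available. 7 days after December 6, 2005 is December 13, 2005.

December 13, 2005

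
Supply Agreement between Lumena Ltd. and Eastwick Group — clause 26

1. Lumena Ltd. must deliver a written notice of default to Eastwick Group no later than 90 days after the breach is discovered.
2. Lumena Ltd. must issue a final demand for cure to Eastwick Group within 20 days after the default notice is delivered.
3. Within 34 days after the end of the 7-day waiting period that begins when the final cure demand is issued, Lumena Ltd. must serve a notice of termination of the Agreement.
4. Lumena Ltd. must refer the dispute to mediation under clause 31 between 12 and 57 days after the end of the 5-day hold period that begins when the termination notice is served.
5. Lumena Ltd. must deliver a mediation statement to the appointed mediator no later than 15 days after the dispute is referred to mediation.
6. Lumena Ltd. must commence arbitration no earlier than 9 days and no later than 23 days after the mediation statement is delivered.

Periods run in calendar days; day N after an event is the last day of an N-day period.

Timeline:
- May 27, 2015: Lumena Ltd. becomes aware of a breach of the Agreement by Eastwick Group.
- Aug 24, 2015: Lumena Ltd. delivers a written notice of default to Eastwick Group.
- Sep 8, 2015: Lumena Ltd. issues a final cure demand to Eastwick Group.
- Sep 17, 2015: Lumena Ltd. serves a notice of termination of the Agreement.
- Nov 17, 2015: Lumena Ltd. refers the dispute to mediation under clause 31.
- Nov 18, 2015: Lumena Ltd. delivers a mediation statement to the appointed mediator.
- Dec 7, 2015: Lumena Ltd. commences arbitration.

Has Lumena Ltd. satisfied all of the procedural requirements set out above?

Yes

(1) due by May 27, 2015 + 90 days = Aug 25, 2015; completed Aug 24, 2015, before the deadline.
(2) due by Aug 24, 2015 + 20 days = Sep 13, 2015; done Sep 8, 2015 — timely.
(3) due by Sep 15, 2015 + 34 days = Oct 19, 2015; done Sep 17, 2015 — timely.
(4) the permitted window runs from Sep 22, 2015 + 12 = Oct 4, 2015 to Sep 22, 2015 + 57 = Nov 18, 2015; done Nov 17, 2015, which is between those dates.
(5) due by Nov 17, 2015 + 15 days = Dec 2, 2015; Nov 18, 2015 is within that limit.
(6) the permitted window runs from Nov 18, 2015 + 9 = Nov 27, 2015 to Nov 18, 2015 + 23 = Dec 11, 2015; Dec 7, 2015 falls inside that range.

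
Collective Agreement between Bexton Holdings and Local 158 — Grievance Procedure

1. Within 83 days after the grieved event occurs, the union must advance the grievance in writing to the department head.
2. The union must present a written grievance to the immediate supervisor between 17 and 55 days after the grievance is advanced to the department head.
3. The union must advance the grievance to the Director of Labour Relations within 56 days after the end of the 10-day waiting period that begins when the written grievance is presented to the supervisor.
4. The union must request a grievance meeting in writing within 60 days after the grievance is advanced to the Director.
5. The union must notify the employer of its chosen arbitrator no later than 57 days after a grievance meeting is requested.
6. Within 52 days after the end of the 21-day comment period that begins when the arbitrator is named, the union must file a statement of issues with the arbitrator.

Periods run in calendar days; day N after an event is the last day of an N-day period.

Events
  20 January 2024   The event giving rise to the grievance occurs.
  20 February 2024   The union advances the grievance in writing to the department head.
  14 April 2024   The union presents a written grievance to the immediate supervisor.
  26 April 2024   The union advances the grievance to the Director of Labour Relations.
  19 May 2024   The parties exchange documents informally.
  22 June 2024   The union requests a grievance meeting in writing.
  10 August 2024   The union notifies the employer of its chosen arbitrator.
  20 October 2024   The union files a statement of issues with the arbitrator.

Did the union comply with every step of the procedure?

Step 1: 83 days after 20 January 2024 (when the grieved event occurs) is 12 April 2024; 20 February 2024 is within that limit.
Step 2: the window is 17–55 days after 20 February 2024 (when the grievance is advanced to the department head), so 8 March 2024 through 15 April 2024; 14 April 2024 falls inside that range.
Step 3: 56 days after 24 April 2024 (end of the 10-day waiting period, which began when the written grievance is presented to the supervisor on 14 April 2024) is 19 June 2024; done 26 April 2024 — timely.
Step 4: 60 days after 26 April 2024 (when the grievance is advanced to the Director) is 25 June 2024; 22 June 2024 is within that limit.
Step 5: 57 days after 22 June 2024 (when a grievance meeting is requested) is 18 August 2024; 10 August 2024 is within that limit.
Step 6: 52 days after 31 August 2024 (end of the 21-day comment period, which began when the arbitrator is named on 10 August 2024) is 22 October 2024; done 20 October 2024 — timely.

Yes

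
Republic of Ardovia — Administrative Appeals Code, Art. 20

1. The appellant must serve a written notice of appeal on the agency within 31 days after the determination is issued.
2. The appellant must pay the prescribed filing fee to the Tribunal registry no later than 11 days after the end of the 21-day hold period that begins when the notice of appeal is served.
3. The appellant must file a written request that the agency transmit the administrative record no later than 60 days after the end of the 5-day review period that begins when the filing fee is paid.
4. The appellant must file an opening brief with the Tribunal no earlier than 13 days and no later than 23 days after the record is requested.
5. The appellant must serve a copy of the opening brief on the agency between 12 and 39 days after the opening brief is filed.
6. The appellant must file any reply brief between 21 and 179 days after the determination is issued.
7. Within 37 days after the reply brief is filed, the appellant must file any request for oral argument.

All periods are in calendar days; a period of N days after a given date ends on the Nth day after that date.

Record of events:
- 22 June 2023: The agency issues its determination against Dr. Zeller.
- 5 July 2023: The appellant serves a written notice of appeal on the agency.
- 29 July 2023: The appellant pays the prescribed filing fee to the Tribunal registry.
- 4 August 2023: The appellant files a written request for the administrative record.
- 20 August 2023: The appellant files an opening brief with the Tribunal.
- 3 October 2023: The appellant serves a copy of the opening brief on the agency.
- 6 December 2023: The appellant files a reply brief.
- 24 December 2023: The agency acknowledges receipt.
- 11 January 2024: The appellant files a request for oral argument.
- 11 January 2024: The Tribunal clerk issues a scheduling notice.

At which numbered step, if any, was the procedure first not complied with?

Step 5

(1) due by 22 June 2023 + 31 days = 23 July 2023; completed 5 July 2023, before the deadline.
(2) due by 26 July 2023 + 11 days = 6 August 2023; completed 29 July 2023, before the deadline.
(3) due by 3 August 2023 + 60 days = 2 October 2023; 4 August 2023 is within that limit.
(4) the permitted window runs from 4 August 2023 + 13 = 17 August 2023 to 4 August 2023 + 23 = 27 August 2023; done 20 August 2023, which is between those dates.
(5) the permitted window runs from 20 August 2023 + 12 = 1 September 2023 to 20 August 2023 + 39 = 28 September 2023; done 3 October 2023 — 5 days after the window closed.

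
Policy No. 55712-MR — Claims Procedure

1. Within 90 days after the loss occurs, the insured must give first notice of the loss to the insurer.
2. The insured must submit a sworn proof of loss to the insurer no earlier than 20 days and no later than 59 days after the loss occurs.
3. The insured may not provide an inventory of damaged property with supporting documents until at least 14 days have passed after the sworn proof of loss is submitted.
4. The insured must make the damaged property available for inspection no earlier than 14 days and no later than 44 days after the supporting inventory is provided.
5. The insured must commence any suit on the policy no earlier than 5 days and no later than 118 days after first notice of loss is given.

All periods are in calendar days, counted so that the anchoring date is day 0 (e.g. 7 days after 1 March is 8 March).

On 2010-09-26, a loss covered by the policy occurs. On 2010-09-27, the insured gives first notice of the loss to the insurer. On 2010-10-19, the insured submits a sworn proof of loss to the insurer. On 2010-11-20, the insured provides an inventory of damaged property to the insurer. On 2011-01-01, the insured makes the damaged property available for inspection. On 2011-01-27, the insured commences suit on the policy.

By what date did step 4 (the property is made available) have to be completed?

Step 4 runs from 2010-11-20, when the supporting inventory is provided. The window is 14–44 days after 2010-11-20; it closes on 2011-01-03.

2011-01-03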